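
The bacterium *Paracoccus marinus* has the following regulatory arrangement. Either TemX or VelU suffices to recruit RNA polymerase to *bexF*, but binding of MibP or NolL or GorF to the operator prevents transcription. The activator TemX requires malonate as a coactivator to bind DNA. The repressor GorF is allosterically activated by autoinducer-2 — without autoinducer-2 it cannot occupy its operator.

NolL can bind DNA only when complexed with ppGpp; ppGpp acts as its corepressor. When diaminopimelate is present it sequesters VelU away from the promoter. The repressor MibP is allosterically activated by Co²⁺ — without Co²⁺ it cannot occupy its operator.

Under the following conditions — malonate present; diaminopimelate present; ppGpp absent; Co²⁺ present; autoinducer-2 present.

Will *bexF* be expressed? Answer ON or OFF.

Co²⁺ is present, so MibP is active.
Malonate is present, so TemX is active.
Diaminopimelate is present, so VelU is inactive.
ppGpp is absent, so NolL is inactive.
Autoinducer-2 is present, so GorF is active.
With repressor MibP bound, *bexF* is not transcribed.

OFF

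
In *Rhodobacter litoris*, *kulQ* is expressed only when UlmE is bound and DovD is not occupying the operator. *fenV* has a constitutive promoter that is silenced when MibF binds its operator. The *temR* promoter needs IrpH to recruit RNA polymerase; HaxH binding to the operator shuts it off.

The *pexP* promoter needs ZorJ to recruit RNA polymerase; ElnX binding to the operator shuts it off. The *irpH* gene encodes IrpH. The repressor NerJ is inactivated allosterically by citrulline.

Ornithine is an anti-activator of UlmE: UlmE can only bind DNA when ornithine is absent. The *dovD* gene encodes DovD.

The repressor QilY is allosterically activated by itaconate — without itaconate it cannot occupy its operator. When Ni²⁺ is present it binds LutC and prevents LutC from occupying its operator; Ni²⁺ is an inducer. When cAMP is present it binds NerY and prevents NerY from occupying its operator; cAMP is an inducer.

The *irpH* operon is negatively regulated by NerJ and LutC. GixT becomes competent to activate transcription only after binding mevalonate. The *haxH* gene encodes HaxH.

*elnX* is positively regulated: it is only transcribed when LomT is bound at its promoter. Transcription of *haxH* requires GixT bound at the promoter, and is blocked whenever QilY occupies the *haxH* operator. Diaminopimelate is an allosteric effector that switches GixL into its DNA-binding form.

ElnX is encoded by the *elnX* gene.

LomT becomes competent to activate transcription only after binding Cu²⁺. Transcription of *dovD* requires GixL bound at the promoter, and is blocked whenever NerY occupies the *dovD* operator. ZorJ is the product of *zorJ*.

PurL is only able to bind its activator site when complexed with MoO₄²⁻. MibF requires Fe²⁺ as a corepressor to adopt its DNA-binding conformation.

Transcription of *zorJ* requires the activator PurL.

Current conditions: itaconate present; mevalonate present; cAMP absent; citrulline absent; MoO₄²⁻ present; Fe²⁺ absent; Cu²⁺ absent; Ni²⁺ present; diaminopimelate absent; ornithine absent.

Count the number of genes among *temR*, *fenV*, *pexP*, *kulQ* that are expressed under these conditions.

3

Citrulline is absent, so NerJ is active.
Ni²⁺ is present, so LutC is inactive.
With repressor NerJ bound, *irpH* is not transcribed.
So IrpH is not produced.
Mevalonate is present, so GixT is active.
Itaconate is present, so QilY is active.
With repressor QilY bound, *haxH* is not transcribed.
So HaxH is not produced.
Required activator IrpH is absent, so *temR* is not transcribed.
→ *temR* is OFF.
Fe²⁺ is absent, so MibF is inactive.
With no repressor bound, *fenV* is transcribed.
→ *fenV* is ON.
Cu²⁺ is absent, so LomT is inactive.
Required activator LomT is absent, so *elnX* is not transcribed.
So ElnX is not produced.
MoO₄²⁻ is present, so PurL is active.
No repressor is bound and PurL is active, so *zorJ* is transcribed.
So ZorJ is produced and active.
No repressor is bound and ZorJ is active, so *pexP* is transcribed.
→ *pexP* is ON.
Diaminopimelate is absent, so GixL is inactive.
cAMP is absent, so NerY is active.
With repressor NerY bound, *dovD* is not transcribed.
So DovD is not produced.
Ornithine is absent, so UlmE is active.
No repressor is bound and UlmE is active, so *kulQ* is transcribed.
→ *kulQ* is ON.
3 of the 4 genes are transcribed.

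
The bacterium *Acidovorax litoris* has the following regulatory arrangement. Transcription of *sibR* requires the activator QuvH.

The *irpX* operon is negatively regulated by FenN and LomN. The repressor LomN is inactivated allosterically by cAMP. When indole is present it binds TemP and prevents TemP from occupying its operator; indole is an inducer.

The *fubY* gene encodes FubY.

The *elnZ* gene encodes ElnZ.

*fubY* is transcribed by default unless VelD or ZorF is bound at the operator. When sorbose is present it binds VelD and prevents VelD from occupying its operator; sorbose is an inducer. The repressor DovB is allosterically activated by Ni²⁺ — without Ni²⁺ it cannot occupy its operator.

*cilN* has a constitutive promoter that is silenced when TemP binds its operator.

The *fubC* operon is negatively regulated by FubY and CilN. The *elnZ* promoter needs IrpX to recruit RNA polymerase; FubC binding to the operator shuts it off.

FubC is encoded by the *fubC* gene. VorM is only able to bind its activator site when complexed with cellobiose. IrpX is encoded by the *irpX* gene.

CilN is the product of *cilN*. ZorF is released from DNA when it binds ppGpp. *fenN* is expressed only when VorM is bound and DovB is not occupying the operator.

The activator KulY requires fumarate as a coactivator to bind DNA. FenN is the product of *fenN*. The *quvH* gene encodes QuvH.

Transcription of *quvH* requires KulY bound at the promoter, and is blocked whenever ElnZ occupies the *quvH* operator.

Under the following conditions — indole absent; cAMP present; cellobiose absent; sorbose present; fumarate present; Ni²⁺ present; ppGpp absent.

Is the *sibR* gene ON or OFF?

Cellobiose is absent, so VorM is inactive.
Ni²⁺ is present, so DovB is active.
With repressor DovB bound, *fenN* is not transcribed.
So FenN is not produced.
cAMP is present, so LomN is inactive.
With no repressor bound, *irpX* is transcribed.
So IrpX is produced and active.
Sorbose is present, so VelD is inactive.
ppGpp is absent, so ZorF is active.
With repressor ZorF bound, *fubY* is not transcribed.
So FubY is not produced.
Indole is absent, so TemP is active.
With repressor TemP bound, *cilN* is not transcribed.
So CilN is not produced.
With no repressor bound, *fubC* is transcribed.
So FubC is produced and active.
With repressor FubC bound, *elnZ* is not transcribed.
So ElnZ is not produced.
Fumarate is present, so KulY is active.
No repressor is bound and KulY is active, so *quvH* is transcribed.
So QuvH is produced and active.
No repressor is bound and QuvH is active, so *sibR* is transcribed.

ON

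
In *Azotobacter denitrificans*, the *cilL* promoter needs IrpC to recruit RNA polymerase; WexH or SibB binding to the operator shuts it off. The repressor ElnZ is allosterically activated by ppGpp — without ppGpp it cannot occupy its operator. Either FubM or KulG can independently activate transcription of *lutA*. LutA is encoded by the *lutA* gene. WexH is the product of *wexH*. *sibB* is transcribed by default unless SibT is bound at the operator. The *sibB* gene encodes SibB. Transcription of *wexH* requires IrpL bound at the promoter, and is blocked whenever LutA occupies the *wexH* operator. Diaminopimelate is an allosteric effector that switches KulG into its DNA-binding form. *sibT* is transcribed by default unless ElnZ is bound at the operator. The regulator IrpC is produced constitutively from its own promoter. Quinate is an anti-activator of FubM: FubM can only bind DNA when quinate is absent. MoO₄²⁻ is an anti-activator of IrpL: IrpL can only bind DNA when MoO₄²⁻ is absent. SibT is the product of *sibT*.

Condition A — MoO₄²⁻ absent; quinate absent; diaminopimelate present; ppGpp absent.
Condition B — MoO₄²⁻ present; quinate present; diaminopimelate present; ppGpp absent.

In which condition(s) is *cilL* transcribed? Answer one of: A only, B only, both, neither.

Condition A:
MoO₄²⁻ is absent, so IrpL is active.
Quinate is absent, so FubM is active.
Diaminopimelate is present, so KulG is active.
Activator FubM is present, so *lutA* is transcribed.
So LutA is produced and active.
With repressor LutA bound, *wexH* is not transcribed.
So WexH is not produced.
ppGpp is absent, so ElnZ is inactive.
With no repressor bound, *sibT* is transcribed.
So SibT is produced and active.
With repressor SibT bound, *sibB* is not transcribed.
So SibB is not produced.
IrpC is produced constitutively and is active.
No repressor is bound and IrpC is active, so *cilL* is transcribed.
→ *cilL* is ON in A.
Condition B:
MoO₄²⁻ is present, so IrpL is inactive.
Quinate is present, so FubM is inactive.
Diaminopimelate is present, so KulG is active.
Activator KulG is present, so *lutA* is transcribed.
So LutA is produced and active.
With repressor LutA bound, *wexH* is not transcribed.
So WexH is not produced.
ppGpp is absent, so ElnZ is inactive.
With no repressor bound, *sibT* is transcribed.
So SibT is produced and active.
With repressor SibT bound, *sibB* is not transcribed.
So SibB is not produced.
IrpC is produced constitutively and is active.
No repressor is bound and IrpC is active, so *cilL* is transcribed.
→ *cilL* is ON in B.

both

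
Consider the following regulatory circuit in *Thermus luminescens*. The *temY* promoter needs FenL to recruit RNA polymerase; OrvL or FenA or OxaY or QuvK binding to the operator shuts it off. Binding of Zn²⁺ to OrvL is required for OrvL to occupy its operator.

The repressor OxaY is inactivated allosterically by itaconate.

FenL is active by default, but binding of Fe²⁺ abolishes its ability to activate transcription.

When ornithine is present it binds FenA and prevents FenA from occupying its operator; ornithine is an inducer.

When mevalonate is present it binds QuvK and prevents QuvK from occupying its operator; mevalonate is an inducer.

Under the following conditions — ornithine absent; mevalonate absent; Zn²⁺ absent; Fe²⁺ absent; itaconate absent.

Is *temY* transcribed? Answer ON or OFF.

Zn²⁺ is absent, so OrvL is inactive.
Ornithine is absent, so FenA is active.
Fe²⁺ is absent, so FenL is active.
Itaconate is absent, so OxaY is active.
Mevalonate is absent, so QuvK is active.
With repressor FenA bound, *temY* is not transcribed.

OFF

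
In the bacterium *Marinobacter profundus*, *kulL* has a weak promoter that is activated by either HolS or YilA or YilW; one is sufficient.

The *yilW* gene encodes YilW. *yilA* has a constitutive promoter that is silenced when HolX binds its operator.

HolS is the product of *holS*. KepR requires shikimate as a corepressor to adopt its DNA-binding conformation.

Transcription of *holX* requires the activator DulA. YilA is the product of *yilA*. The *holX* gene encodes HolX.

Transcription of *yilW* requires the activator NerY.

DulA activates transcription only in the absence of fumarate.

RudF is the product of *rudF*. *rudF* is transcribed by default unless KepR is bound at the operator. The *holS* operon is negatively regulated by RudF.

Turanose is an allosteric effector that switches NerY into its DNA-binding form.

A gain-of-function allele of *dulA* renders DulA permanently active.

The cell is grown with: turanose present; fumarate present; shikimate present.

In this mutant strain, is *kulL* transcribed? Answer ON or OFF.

ON

Shikimate is present, so KepR is active.
With repressor KepR bound, *rudF* is not transcribed.
So RudF is not produced.
With no repressor bound, *holS* is transcribed.
So HolS is produced and active.
DulA is constitutively active in this strain.
No repressor is bound and DulA is active, so *holX* is transcribed.
So HolX is produced and active.
With repressor HolX bound, *yilA* is not transcribed.
So YilA is not produced.
Turanose is present, so NerY is active.
No repressor is bound and NerY is active, so *yilW* is transcribed.
So YilW is produced and active.
Activator HolS is present, so *kulL* is transcribed.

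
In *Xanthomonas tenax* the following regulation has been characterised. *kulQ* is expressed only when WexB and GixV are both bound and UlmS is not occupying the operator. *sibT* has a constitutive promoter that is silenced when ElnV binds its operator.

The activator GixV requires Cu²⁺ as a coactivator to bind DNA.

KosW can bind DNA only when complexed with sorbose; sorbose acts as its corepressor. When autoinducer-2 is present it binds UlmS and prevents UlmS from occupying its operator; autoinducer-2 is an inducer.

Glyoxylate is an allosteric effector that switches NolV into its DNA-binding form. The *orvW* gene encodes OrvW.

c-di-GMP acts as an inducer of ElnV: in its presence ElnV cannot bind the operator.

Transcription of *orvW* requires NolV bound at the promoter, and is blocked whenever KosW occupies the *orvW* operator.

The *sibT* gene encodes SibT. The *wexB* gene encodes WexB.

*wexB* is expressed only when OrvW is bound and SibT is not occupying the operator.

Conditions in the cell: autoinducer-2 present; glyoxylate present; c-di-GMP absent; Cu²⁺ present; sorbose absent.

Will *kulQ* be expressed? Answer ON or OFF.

ON

Glyoxylate is present, so NolV is active.
Sorbose is absent, so KosW is inactive.
No repressor is bound and NolV is active, so *orvW* is transcribed.
So OrvW is produced and active.
c-di-GMP is absent, so ElnV is active.
With repressor ElnV bound, *sibT* is not transcribed.
So SibT is not produced.
No repressor is bound and OrvW is active, so *wexB* is transcribed.
So WexB is produced and active.
Cu²⁺ is present, so GixV is active.
Autoinducer-2 is present, so UlmS is inactive.
No repressor is bound and WexB and GixV are active, so *kulQ* is transcribed.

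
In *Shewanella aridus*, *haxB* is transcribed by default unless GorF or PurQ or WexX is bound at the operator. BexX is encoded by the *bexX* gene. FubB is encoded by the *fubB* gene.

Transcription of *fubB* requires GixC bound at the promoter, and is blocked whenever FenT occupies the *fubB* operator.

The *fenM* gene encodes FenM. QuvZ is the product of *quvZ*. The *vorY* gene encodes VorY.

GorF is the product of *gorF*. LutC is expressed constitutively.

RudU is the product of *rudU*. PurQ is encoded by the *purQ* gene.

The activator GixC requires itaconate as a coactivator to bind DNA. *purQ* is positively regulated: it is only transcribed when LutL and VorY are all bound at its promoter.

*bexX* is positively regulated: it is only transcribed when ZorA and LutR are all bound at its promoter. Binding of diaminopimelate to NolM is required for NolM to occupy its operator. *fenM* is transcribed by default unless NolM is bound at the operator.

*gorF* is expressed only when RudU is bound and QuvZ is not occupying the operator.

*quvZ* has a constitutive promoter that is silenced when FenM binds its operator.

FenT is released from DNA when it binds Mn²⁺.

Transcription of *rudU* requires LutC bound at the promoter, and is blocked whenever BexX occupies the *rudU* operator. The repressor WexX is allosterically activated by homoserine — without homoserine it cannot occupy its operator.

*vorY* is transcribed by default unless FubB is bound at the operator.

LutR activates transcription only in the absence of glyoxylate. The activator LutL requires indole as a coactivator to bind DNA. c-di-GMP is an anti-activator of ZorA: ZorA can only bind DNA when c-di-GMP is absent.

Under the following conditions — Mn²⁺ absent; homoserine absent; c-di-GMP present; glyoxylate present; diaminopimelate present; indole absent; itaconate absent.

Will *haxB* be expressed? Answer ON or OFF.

ON

LutC is produced constitutively and is active.
c-di-GMP is present, so ZorA is inactive.
Glyoxylate is present, so LutR is inactive.
Required activator ZorA is absent, so *bexX* is not transcribed.
So BexX is not produced.
No repressor is bound and LutC is active, so *rudU* is transcribed.
So RudU is produced and active.
Diaminopimelate is present, so NolM is active.
With repressor NolM bound, *fenM* is not transcribed.
So FenM is not produced.
With no repressor bound, *quvZ* is transcribed.
So QuvZ is produced and active.
With repressor QuvZ bound, *gorF* is not transcribed.
So GorF is not produced.
Indole is absent, so LutL is inactive.
Mn²⁺ is absent, so FenT is active.
Itaconate is absent, so GixC is inactive.
With repressor FenT bound, *fubB* is not transcribed.
So FubB is not produced.
With no repressor bound, *vorY* is transcribed.
So VorY is produced and active.
Required activator LutL is absent, so *purQ* is not transcribed.
So PurQ is not produced.
Homoserine is absent, so WexX is inactive.
With no repressor bound, *haxB* is transcribed.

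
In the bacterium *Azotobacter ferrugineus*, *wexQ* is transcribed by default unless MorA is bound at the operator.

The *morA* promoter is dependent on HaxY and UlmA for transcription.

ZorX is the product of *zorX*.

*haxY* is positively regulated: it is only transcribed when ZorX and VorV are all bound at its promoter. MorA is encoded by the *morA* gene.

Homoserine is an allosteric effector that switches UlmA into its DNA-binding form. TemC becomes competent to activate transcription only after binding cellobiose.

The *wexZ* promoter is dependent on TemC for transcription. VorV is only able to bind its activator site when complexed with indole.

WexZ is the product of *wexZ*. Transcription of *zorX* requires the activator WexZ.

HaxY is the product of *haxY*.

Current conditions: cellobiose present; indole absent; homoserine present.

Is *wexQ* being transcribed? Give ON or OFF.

Cellobiose is present, so TemC is active.
No repressor is bound and TemC is active, so *wexZ* is transcribed.
So WexZ is produced and active.
No repressor is bound and WexZ is active, so *zorX* is transcribed.
So ZorX is produced and active.
Indole is absent, so VorV is inactive.
Required activator VorV is absent, so *haxY* is not transcribed.
So HaxY is not produced.
Homoserine is present, so UlmA is active.
Required activator HaxY is absent, so *morA* is not transcribed.
So MorA is not produced.
With no repressor bound, *wexQ* is transcribed.

ON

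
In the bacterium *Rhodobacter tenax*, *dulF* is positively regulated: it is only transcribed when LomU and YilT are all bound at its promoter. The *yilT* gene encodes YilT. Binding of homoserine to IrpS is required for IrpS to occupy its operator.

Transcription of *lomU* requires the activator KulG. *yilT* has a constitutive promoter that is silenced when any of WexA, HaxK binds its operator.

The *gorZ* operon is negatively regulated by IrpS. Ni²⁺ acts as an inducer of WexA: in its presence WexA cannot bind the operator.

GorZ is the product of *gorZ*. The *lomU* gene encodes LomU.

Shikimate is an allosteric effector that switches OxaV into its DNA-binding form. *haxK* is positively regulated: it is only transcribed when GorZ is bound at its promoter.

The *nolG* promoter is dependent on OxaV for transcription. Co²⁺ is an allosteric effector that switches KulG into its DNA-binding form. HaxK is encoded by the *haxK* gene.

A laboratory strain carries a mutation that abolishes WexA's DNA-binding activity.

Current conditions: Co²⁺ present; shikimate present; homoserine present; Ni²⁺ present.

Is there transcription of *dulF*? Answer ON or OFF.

Co²⁺ is present, so KulG is active.
No repressor is bound and KulG is active, so *lomU* is transcribed.
So LomU is produced and active.
WexA is non-functional in this strain, so it has no effect.
Homoserine is present, so IrpS is active.
With repressor IrpS bound, *gorZ* is not transcribed.
So GorZ is not produced.
Required activator GorZ is absent, so *haxK* is not transcribed.
So HaxK is not produced.
With no repressor bound, *yilT* is transcribed.
So YilT is produced and active.
No repressor is bound and LomU and YilT are active, so *dulF* is transcribed.

ON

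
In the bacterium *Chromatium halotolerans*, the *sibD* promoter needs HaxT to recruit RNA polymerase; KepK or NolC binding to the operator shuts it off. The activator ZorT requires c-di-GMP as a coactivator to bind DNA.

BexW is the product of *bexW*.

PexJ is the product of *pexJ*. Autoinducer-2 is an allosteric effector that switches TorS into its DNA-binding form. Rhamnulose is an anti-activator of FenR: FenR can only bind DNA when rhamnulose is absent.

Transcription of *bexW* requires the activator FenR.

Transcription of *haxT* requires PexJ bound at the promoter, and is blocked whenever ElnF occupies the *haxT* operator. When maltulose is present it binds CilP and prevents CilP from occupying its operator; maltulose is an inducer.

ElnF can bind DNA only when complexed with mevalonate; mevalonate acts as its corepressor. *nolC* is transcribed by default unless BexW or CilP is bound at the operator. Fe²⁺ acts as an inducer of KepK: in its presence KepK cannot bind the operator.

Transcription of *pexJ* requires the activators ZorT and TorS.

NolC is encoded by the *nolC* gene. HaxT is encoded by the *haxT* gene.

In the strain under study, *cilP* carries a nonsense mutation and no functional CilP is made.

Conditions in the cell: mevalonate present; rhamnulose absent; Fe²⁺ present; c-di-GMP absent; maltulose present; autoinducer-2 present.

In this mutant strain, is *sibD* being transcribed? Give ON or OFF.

Mevalonate is present, so ElnF is active.
c-di-GMP is absent, so ZorT is inactive.
Autoinducer-2 is present, so TorS is active.
Required activator ZorT is absent, so *pexJ* is not transcribed.
So PexJ is not produced.
With repressor ElnF bound, *haxT* is not transcribed.
So HaxT is not produced.
Fe²⁺ is present, so KepK is inactive.
Rhamnulose is absent, so FenR is active.
No repressor is bound and FenR is active, so *bexW* is transcribed.
So BexW is produced and active.
CilP is non-functional in this strain, so it has no effect.
With repressor BexW bound, *nolC* is not transcribed.
So NolC is not produced.
Required activator HaxT is absent, so *sibD* is not transcribed.

OFF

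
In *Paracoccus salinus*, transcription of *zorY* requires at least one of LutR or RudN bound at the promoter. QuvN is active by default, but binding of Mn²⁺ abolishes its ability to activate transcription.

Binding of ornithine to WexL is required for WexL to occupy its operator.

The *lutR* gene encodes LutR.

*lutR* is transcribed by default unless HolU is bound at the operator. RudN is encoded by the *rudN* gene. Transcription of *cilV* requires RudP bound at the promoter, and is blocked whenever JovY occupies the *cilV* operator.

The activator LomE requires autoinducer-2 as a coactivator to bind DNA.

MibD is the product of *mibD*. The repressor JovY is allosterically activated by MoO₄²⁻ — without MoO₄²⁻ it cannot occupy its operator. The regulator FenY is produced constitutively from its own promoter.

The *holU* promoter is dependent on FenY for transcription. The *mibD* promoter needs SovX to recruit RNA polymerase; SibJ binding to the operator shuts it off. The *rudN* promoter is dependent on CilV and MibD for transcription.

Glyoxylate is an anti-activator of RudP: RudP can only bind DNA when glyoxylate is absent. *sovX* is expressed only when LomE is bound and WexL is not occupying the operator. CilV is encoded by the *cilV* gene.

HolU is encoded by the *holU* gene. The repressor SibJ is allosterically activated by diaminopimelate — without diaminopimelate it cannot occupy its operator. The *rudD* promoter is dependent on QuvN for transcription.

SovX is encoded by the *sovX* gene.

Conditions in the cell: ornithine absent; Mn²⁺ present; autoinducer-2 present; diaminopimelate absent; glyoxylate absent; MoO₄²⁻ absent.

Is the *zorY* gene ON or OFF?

ON

FenY is produced constitutively and is active.
No repressor is bound and FenY is active, so *holU* is transcribed.
So HolU is produced and active.
With repressor HolU bound, *lutR* is not transcribed.
So LutR is not produced.
MoO₄²⁻ is absent, so JovY is inactive.
Glyoxylate is absent, so RudP is active.
No repressor is bound and RudP is active, so *cilV* is transcribed.
So CilV is produced and active.
Ornithine is absent, so WexL is inactive.
Autoinducer-2 is present, so LomE is active.
No repressor is bound and LomE is active, so *sovX* is transcribed.
So SovX is produced and active.
Diaminopimelate is absent, so SibJ is inactive.
No repressor is bound and SovX is active, so *mibD* is transcribed.
So MibD is produced and active.
No repressor is bound and CilV and MibD are active, so *rudN* is transcribed.
So RudN is produced and active.
Activator RudN is present, so *zorY* is transcribed.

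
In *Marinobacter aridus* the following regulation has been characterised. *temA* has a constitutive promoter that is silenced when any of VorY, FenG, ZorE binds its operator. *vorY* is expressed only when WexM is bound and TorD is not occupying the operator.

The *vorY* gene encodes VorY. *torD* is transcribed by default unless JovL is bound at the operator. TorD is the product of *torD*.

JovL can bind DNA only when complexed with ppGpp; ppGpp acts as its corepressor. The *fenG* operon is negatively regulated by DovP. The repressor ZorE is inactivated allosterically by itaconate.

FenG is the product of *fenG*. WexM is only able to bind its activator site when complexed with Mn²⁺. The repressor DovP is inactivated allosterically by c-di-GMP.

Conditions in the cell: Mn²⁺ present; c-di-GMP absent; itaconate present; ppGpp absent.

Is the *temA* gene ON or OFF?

ON

ppGpp is absent, so JovL is inactive.
With no repressor bound, *torD* is transcribed.
So TorD is produced and active.
Mn²⁺ is present, so WexM is active.
With repressor TorD bound, *vorY* is not transcribed.
So VorY is not produced.
c-di-GMP is absent, so DovP is active.
With repressor DovP bound, *fenG* is not transcribed.
So FenG is not produced.
Itaconate is present, so ZorE is inactive.
With no repressor bound, *temA* is transcribed.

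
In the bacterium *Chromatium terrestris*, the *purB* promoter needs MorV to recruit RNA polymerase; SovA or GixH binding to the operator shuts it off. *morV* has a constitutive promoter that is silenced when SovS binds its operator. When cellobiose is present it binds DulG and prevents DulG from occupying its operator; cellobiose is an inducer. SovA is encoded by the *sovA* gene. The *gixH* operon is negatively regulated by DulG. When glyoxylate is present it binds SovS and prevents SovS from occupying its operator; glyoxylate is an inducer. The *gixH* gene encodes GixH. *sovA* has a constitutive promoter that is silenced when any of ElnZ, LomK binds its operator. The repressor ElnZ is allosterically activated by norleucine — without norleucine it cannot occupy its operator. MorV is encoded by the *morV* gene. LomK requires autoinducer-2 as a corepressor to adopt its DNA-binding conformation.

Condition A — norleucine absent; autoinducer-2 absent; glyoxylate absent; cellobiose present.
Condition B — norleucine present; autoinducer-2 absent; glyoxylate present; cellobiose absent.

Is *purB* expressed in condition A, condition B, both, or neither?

Condition A:
Norleucine is absent, so ElnZ is inactive.
Autoinducer-2 is absent, so LomK is inactive.
With no repressor bound, *sovA* is transcribed.
So SovA is produced and active.
Glyoxylate is absent, so SovS is active.
With repressor SovS bound, *morV* is not transcribed.
So MorV is not produced.
Cellobiose is present, so DulG is inactive.
With no repressor bound, *gixH* is transcribed.
So GixH is produced and active.
With repressor SovA bound, *purB* is not transcribed.
→ *purB* is OFF in A.
Condition B:
Norleucine is present, so ElnZ is active.
Autoinducer-2 is absent, so LomK is inactive.
With repressor ElnZ bound, *sovA* is not transcribed.
So SovA is not produced.
Glyoxylate is present, so SovS is inactive.
With no repressor bound, *morV* is transcribed.
So MorV is produced and active.
Cellobiose is absent, so DulG is active.
With repressor DulG bound, *gixH* is not transcribed.
So GixH is not produced.
No repressor is bound and MorV is active, so *purB* is transcribed.
→ *purB* is ON in B.

B only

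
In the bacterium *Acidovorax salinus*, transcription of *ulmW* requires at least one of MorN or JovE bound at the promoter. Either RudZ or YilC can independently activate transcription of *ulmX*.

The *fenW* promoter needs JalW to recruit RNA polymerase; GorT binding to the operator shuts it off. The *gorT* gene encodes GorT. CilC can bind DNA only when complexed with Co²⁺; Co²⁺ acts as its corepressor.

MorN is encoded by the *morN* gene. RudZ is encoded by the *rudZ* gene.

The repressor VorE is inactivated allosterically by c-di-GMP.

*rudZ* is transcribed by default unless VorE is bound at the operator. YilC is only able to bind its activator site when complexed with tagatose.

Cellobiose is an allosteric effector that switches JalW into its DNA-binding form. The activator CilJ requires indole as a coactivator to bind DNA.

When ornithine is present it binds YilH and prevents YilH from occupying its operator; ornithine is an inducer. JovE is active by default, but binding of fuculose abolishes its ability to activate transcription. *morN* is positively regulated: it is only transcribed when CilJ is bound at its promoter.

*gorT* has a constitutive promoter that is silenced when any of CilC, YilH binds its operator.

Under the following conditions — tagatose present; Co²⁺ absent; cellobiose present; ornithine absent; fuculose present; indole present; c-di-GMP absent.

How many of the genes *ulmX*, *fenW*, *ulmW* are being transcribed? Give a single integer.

3

c-di-GMP is absent, so VorE is active.
With repressor VorE bound, *rudZ* is not transcribed.
So RudZ is not produced.
Tagatose is present, so YilC is active.
Activator YilC is present, so *ulmX* is transcribed.
→ *ulmX* is ON.
Cellobiose is present, so JalW is active.
Co²⁺ is absent, so CilC is inactive.
Ornithine is absent, so YilH is active.
With repressor YilH bound, *gorT* is not transcribed.
So GorT is not produced.
No repressor is bound and JalW is active, so *fenW* is transcribed.
→ *fenW* is ON.
Indole is present, so CilJ is active.
No repressor is bound and CilJ is active, so *morN* is transcribed.
So MorN is produced and active.
Fuculose is present, so JovE is inactive.
Activator MorN is present, so *ulmW* is transcribed.
→ *ulmW* is ON.
3 of the 3 genes are transcribed.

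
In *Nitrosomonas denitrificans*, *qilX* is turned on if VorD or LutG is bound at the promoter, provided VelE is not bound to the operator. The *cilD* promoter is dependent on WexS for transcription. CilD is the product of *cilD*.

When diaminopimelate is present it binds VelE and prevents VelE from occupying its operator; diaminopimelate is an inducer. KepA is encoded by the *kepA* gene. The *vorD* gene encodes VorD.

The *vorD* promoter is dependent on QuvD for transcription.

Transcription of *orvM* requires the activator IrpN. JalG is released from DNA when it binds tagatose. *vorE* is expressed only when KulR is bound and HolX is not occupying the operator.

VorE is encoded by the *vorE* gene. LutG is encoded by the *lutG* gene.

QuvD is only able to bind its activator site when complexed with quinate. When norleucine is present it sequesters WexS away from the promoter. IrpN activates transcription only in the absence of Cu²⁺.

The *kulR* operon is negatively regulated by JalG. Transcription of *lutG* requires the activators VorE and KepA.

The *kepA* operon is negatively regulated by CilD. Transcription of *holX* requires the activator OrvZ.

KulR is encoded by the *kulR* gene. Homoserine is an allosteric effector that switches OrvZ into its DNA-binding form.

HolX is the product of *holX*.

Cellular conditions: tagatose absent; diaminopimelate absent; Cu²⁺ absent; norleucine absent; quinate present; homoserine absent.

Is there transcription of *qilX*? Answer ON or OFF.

Quinate is present, so QuvD is active.
No repressor is bound and QuvD is active, so *vorD* is transcribed.
So VorD is produced and active.
Tagatose is absent, so JalG is active.
With repressor JalG bound, *kulR* is not transcribed.
So KulR is not produced.
Homoserine is absent, so OrvZ is inactive.
Required activator OrvZ is absent, so *holX* is not transcribed.
So HolX is not produced.
Required activator KulR is absent, so *vorE* is not transcribed.
So VorE is not produced.
Norleucine is absent, so WexS is active.
No repressor is bound and WexS is active, so *cilD* is transcribed.
So CilD is produced and active.
With repressor CilD bound, *kepA* is not transcribed.
So KepA is not produced.
Required activator VorE is absent, so *lutG* is not transcribed.
So LutG is not produced.
Diaminopimelate is absent, so VelE is active.
With repressor VelE bound, *qilX* is not transcribed.

OFF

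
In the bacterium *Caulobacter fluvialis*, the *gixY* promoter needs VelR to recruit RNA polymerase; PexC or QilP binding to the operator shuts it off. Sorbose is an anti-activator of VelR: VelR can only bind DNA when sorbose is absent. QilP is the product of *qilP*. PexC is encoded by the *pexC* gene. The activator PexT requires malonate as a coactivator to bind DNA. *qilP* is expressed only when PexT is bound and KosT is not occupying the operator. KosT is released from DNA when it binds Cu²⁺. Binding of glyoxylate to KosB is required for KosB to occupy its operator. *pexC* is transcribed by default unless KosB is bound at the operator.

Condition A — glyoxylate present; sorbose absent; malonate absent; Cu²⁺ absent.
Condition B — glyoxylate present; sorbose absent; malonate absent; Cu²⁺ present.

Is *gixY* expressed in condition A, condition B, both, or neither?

Condition A:
Glyoxylate is present, so KosB is active.
With repressor KosB bound, *pexC* is not transcribed.
So PexC is not produced.
Sorbose is absent, so VelR is active.
Malonate is absent, so PexT is inactive.
Cu²⁺ is absent, so KosT is active.
With repressor KosT bound, *qilP* is not transcribed.
So QilP is not produced.
No repressor is bound and VelR is active, so *gixY* is transcribed.
→ *gixY* is ON in A.
Condition B:
Glyoxylate is present, so KosB is active.
With repressor KosB bound, *pexC* is not transcribed.
So PexC is not produced.
Sorbose is absent, so VelR is active.
Malonate is absent, so PexT is inactive.
Cu²⁺ is present, so KosT is inactive.
Required activator PexT is absent, so *qilP* is not transcribed.
So QilP is not produced.
No repressor is bound and VelR is active, so *gixY* is transcribed.
→ *gixY* is ON in B.

both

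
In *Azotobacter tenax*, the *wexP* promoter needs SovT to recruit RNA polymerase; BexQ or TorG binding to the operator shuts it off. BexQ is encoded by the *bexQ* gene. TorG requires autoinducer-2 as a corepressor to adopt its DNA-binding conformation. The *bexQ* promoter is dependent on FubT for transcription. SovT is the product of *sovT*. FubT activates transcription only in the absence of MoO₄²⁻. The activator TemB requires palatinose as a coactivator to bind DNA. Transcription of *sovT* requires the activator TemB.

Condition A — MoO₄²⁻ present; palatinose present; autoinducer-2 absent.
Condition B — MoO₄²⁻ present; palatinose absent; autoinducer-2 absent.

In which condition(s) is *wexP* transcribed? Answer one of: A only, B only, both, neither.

A only

Condition A:
MoO₄²⁻ is present, so FubT is inactive.
Required activator FubT is absent, so *bexQ* is not transcribed.
So BexQ is not produced.
Palatinose is present, so TemB is active.
No repressor is bound and TemB is active, so *sovT* is transcribed.
So SovT is produced and active.
Autoinducer-2 is absent, so TorG is inactive.
No repressor is bound and SovT is active, so *wexP* is transcribed.
→ *wexP* is ON in A.
Condition B:
MoO₄²⁻ is present, so FubT is inactive.
Required activator FubT is absent, so *bexQ* is not transcribed.
So BexQ is not produced.
Palatinose is absent, so TemB is inactive.
Required activator TemB is absent, so *sovT* is not transcribed.
So SovT is not produced.
Autoinducer-2 is absent, so TorG is inactive.
Required activator SovT is absent, so *wexP* is not transcribed.
→ *wexP* is OFF in B.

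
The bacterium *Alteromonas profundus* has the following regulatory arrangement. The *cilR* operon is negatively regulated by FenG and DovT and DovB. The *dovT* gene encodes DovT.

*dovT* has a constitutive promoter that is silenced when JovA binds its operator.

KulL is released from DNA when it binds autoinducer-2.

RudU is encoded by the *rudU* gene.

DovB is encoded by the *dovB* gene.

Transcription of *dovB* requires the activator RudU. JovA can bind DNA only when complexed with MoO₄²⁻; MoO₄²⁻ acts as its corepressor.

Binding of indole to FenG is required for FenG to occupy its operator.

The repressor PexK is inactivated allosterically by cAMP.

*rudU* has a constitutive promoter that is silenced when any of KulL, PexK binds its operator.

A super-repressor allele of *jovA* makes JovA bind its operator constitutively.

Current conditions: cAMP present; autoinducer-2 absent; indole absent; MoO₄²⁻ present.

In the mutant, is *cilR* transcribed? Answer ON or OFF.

ON

Indole is absent, so FenG is inactive.
JovA is constitutively active in this strain.
With repressor JovA bound, *dovT* is not transcribed.
So DovT is not produced.
Autoinducer-2 is absent, so KulL is active.
cAMP is present, so PexK is inactive.
With repressor KulL bound, *rudU* is not transcribed.
So RudU is not produced.
Required activator RudU is absent, so *dovB* is not transcribed.
So DovB is not produced.
With no repressor bound, *cilR* is transcribed.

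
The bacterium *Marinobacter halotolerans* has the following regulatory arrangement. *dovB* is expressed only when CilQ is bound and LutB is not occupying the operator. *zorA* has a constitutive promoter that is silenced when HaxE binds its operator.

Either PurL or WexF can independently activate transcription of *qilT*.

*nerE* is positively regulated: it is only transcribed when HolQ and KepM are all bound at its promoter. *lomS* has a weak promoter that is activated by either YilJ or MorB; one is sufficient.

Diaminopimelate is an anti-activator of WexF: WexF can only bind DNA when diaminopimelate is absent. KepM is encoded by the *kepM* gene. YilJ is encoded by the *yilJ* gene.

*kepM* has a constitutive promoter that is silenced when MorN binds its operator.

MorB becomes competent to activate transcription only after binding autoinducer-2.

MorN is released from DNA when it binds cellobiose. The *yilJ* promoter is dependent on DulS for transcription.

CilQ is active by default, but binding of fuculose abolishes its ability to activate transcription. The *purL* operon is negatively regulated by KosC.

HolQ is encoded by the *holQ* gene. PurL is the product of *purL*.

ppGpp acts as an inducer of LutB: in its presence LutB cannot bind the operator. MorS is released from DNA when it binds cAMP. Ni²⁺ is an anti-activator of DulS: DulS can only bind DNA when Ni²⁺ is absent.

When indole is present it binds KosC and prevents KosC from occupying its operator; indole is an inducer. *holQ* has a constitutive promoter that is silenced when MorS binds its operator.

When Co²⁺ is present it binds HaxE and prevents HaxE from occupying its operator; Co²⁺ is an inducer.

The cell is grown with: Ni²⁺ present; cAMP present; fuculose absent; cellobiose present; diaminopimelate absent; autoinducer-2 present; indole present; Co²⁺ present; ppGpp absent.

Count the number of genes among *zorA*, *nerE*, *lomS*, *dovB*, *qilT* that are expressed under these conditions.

Co²⁺ is present, so HaxE is inactive.
With no repressor bound, *zorA* is transcribed.
→ *zorA* is ON.
cAMP is present, so MorS is inactive.
With no repressor bound, *holQ* is transcribed.
So HolQ is produced and active.
Cellobiose is present, so MorN is inactive.
With no repressor bound, *kepM* is transcribed.
So KepM is produced and active.
No repressor is bound and HolQ and KepM are active, so *nerE* is transcribed.
→ *nerE* is ON.
Ni²⁺ is present, so DulS is inactive.
Required activator DulS is absent, so *yilJ* is not transcribed.
So YilJ is not produced.
Autoinducer-2 is present, so MorB is active.
Activator MorB is present, so *lomS* is transcribed.
→ *lomS* is ON.
Fuculose is absent, so CilQ is active.
ppGpp is absent, so LutB is active.
With repressor LutB bound, *dovB* is not transcribed.
→ *dovB* is OFF.
Indole is present, so KosC is inactive.
With no repressor bound, *purL* is transcribed.
So PurL is produced and active.
Diaminopimelate is absent, so WexF is active.
Activator PurL is present, so *qilT* is transcribed.
→ *qilT* is ON.
4 of the 5 genes are transcribed.

4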